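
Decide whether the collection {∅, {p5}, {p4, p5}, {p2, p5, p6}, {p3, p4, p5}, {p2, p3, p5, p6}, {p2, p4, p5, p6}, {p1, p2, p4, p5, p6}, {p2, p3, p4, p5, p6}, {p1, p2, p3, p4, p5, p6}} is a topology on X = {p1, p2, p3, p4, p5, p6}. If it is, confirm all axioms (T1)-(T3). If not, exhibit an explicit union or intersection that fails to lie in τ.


τ is NOT a topology on X.

Axiom (T1): ∅ ∈ τ? Yes; X ∈ τ? Yes.
Axiom (T2/T3): check pairwise unions and intersections of members of τ.
Counterexample for (T3): {p3, p4, p5} ∩ {p2, p3, p5, p6} = {p3, p5} ∉ τ. Therefore τ is NOT a topology.


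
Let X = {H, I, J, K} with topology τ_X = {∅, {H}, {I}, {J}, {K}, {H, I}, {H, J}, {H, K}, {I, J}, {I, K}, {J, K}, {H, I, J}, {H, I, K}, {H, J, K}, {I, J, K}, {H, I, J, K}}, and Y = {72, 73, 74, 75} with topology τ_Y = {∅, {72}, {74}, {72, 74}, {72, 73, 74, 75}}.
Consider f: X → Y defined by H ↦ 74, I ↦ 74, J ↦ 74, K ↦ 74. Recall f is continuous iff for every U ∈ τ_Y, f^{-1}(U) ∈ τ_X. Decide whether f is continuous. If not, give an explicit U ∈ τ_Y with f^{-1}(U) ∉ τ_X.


f IS continuous.

Compute f^{-1}(U) for each U ∈ τ_Y:
  U = ∅: f^{-1}(U) = ∅ ∈ τ_X ✓.
  U = {72}: f^{-1}(U) = ∅ ∈ τ_X ✓.
  U = {74}: f^{-1}(U) = {H, I, J, K} ∈ τ_X ✓.
  U = {72, 74}: f^{-1}(U) = {H, I, J, K} ∈ τ_X ✓.
  U = {72, 73, 74, 75}: f^{-1}(U) = {H, I, J, K} ∈ τ_X ✓.
Every preimage lies in τ_X, so f IS continuous.


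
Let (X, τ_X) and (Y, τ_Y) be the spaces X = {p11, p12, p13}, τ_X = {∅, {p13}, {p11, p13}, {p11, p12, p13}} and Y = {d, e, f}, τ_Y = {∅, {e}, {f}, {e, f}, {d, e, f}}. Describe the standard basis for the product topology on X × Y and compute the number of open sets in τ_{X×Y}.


Basis B = {∅ × ∅, {p13} × {e}, {p13} × {f}, {p11, p13} × {e}, {p11, p13} × {f}, {p13} × {e, f}, {p11, p12, p13} × {e}, {p11, p12, p13} × {f}, {p13} × {d, e, f}, {p11, p13} × {e, f}, {p11, p13} × {d, e, f}, {p11, p12, p13} × {e, f}, {p11, p12, p13} × {d, e, f}}; |τ_{X×Y}| = 30.

Enumerate products U × V with U ∈ τ_X, V ∈ τ_Y (deduplicated):
  ∅ × ∅ = {} (∅)
  {p13} × {e} = {(p13,e)}
  {p13} × {f} = {(p13,f)}
  {p11, p13} × {e} = {(p11,e), (p13,e)}
  {p11, p13} × {f} = {(p11,f), (p13,f)}
  {p13} × {e, f} = {(p13,e), (p13,f)}
  {p11, p12, p13} × {e} = {(p11,e), (p12,e), (p13,e)}
  {p11, p12, p13} × {f} = {(p11,f), (p12,f), (p13,f)}
  {p13} × {d, e, f} = {(p13,d), (p13,e), (p13,f)}
  {p11, p13} × {e, f} = {(p11,e), (p11,f), (p13,e), (p13,f)}
  {p11, p13} × {d, e, f} = {(p11,d), (p11,e), (p11,f), (p13,d), (p13,e), (p13,f)}
  {p11, p12, p13} × {e, f} = {(p11,e), (p11,f), (p12,e), (p12,f), (p13,e), (p13,f)}
  {p11, p12, p13} × {d, e, f} = {(p11,d), (p11,e), (p11,f), (p12,d), (p12,e), (p12,f), (p13,d), (p13,e), (p13,f)}
These 13 distinct sets form the basis B.
Close under arbitrary unions to get τ_{X×Y}; counting gives |τ_{X×Y}| = 30.


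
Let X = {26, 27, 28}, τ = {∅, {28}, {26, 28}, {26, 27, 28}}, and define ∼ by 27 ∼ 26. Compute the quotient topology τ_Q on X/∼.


X/∼ = {[26=27], [28]}; |τ_Q| = 3.

Equivalence classes: [26=27], [28].
Quotient map π: X → X/∼ sends 26 ↦ [26=27], 27 ↦ [26=27], 28 ↦ [28].
For each subset V ⊆ X/∼, compute π^{-1}(V) ⊆ X and check whether π^{-1}(V) ∈ τ. V is open in τ_Q iff π^{-1}(V) ∈ τ.
  V = {}: π^{-1}(V) = ∅ ∈ τ ✓.
  V = {[26=27]}: π^{-1}(V) = {26, 27} ∉ τ ✗.
  V = {[28]}: π^{-1}(V) = {28} ∈ τ ✓.
  V = {[26=27], [28]}: π^{-1}(V) = {26, 27, 28} ∈ τ ✓.
Open sets in the quotient: τ_Q = {{}, {[28]}, {[26=27], [28]}} (3 elements).


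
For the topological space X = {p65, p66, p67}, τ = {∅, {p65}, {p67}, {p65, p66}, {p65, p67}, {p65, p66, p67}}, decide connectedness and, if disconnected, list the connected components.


(X, τ) is disconnected; components = [{p67}, {p65, p66}].

Find clopen sets (U ∈ τ with X ∖ U ∈ τ):
  U = ∅, X ∖ U = {p65, p66, p67} — both open, so U is clopen.
  U = {p67}, X ∖ U = {p65, p66} — both open, so U is clopen.
  U = {p65, p66}, X ∖ U = {p67} — both open, so U is clopen.
  U = {p65, p66, p67}, X ∖ U = ∅ — both open, so U is clopen.
Nontrivial clopen(s) exist: e.g. {p67}. So (X, τ) is disconnected.
Compute connected components by grouping points that agree on all clopens:
  component: {p67}
  component: {p65, p66}


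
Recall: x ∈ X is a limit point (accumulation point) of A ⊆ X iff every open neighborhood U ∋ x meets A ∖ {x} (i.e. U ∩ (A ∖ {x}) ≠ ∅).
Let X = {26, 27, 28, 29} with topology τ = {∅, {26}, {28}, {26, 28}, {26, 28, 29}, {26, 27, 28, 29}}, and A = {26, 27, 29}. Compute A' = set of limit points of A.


A' = {27, 29}

For each x ∈ X, list the open sets U ∈ τ with x ∈ U, then check whether U ∩ (A ∖ {x}) ≠ ∅ for every such U.
  x = 26: open {26} ∋ x has {26} ∩ (A ∖ {26}) = ∅, so x is NOT a limit point.
  x = 27: opens ∋ x are {26, 27, 28, 29}; each meets A ∖ {27}, so x IS a limit point.
  x = 28: open {28} ∋ x has {28} ∩ (A ∖ {28}) = ∅, so x is NOT a limit point.
  x = 29: opens ∋ x are {26, 28, 29}, {26, 27, 28, 29}; each meets A ∖ {29}, so x IS a limit point.
Collecting: A' = {27, 29}.


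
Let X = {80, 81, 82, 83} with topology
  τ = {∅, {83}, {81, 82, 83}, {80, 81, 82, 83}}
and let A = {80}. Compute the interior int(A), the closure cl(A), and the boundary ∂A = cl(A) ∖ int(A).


int(A) = ∅, cl(A) = {80}, ∂A = {80}.

Closed sets in (X, τ) are complements of opens:
  closed(X, τ) = {∅, {80}, {80, 81, 82}, {80, 81, 82, 83}}.
int(A) = ⋃ {U ∈ τ : U ⊆ A}. Opens contained in A: ∅.
Taking the union of these: int(A) = ∅.
cl(A) = ⋂ {C closed : A ⊆ C}. Closed sets containing A: {80}, {80, 81, 82}, {80, 81, 82, 83}.
Intersecting these: cl(A) = {80}.
∂A = cl(A) ∖ int(A) = {80} ∖ ∅ = {80}.


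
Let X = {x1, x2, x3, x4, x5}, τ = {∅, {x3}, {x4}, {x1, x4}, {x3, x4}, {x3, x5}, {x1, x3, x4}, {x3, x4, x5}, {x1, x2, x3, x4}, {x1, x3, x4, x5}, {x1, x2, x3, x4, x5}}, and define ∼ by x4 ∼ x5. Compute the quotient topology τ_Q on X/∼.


X/∼ = {[x1], [x2], [x3], [x4=x5]}; |τ_Q| = 5.

Equivalence classes: [x1], [x2], [x3], [x4=x5].
Quotient map π: X → X/∼ sends x1 ↦ [x1], x2 ↦ [x2], x3 ↦ [x3], x4 ↦ [x4=x5], x5 ↦ [x4=x5].
For each subset V ⊆ X/∼, compute π^{-1}(V) ⊆ X and check whether π^{-1}(V) ∈ τ. V is open in τ_Q iff π^{-1}(V) ∈ τ.
  V = {}: π^{-1}(V) = ∅ ∈ τ ✓.
  V = {[x1]}: π^{-1}(V) = {x1} ∉ τ ✗.
  V = {[x2]}: π^{-1}(V) = {x2} ∉ τ ✗.
  V = {[x1], [x2]}: π^{-1}(V) = {x1, x2} ∉ τ ✗.
  V = {[x3]}: π^{-1}(V) = {x3} ∈ τ ✓.
  V = {[x1], [x3]}: π^{-1}(V) = {x1, x3} ∉ τ ✗.
  V = {[x2], [x3]}: π^{-1}(V) = {x2, x3} ∉ τ ✗.
  V = {[x1], [x2], [x3]}: π^{-1}(V) = {x1, x2, x3} ∉ τ ✗.
  V = {[x4=x5]}: π^{-1}(V) = {x4, x5} ∉ τ ✗.
  V = {[x1], [x4=x5]}: π^{-1}(V) = {x1, x4, x5} ∉ τ ✗.
  V = {[x2], [x4=x5]}: π^{-1}(V) = {x2, x4, x5} ∉ τ ✗.
  V = {[x1], [x2], [x4=x5]}: π^{-1}(V) = {x1, x2, x4, x5} ∉ τ ✗.
  V = {[x3], [x4=x5]}: π^{-1}(V) = {x3, x4, x5} ∈ τ ✓.
  V = {[x1], [x3], [x4=x5]}: π^{-1}(V) = {x1, x3, x4, x5} ∈ τ ✓.
  V = {[x2], [x3], [x4=x5]}: π^{-1}(V) = {x2, x3, x4, x5} ∉ τ ✗.
  V = {[x1], [x2], [x3], [x4=x5]}: π^{-1}(V) = {x1, x2, x3, x4, x5} ∈ τ ✓.
Open sets in the quotient: τ_Q = {{}, {[x3]}, {[x3], [x4=x5]}, {[x1], [x3], [x4=x5]}, {[x1], [x2], [x3], [x4=x5]}} (5 elements).


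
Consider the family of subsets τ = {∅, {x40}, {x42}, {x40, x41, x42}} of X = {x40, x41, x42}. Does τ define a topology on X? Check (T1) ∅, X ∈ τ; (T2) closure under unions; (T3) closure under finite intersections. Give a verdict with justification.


τ is NOT a topology on X.

Axiom (T1): ∅ ∈ τ? Yes; X ∈ τ? Yes.
Axiom (T2/T3): check pairwise unions and intersections of members of τ.
Counterexample for (T2): {x40} ∪ {x42} = {x40, x42} ∉ τ. Therefore τ is NOT a topology.


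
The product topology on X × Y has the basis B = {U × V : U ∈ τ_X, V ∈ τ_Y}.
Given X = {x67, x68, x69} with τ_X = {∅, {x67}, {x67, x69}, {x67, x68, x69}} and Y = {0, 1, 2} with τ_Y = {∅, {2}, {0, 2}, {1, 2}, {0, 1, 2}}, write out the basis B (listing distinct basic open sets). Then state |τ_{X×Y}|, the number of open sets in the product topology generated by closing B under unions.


Basis B = {∅ × ∅, {x67} × {2}, {x67} × {0, 2}, {x67} × {1, 2}, {x67, x69} × {2}, {x67} × {0, 1, 2}, {x67, x68, x69} × {2}, {x67, x69} × {0, 2}, {x67, x69} × {1, 2}, {x67, x69} × {0, 1, 2}, {x67, x68, x69} × {0, 2}, {x67, x68, x69} × {1, 2}, {x67, x68, x69} × {0, 1, 2}}; |τ_{X×Y}| = 30.

Enumerate products U × V with U ∈ τ_X, V ∈ τ_Y (deduplicated):
  ∅ × ∅ = {} (∅)
  {x67} × {2} = {(x67,2)}
  {x67} × {0, 2} = {(x67,0), (x67,2)}
  {x67} × {1, 2} = {(x67,1), (x67,2)}
  {x67, x69} × {2} = {(x67,2), (x69,2)}
  {x67} × {0, 1, 2} = {(x67,0), (x67,1), (x67,2)}
  {x67, x68, x69} × {2} = {(x67,2), (x68,2), (x69,2)}
  {x67, x69} × {0, 2} = {(x67,0), (x67,2), (x69,0), (x69,2)}
  {x67, x69} × {1, 2} = {(x67,1), (x67,2), (x69,1), (x69,2)}
  {x67, x69} × {0, 1, 2} = {(x67,0), (x67,1), (x67,2), (x69,0), (x69,1), (x69,2)}
  {x67, x68, x69} × {0, 2} = {(x67,0), (x67,2), (x68,0), (x68,2), (x69,0), (x69,2)}
  {x67, x68, x69} × {1, 2} = {(x67,1), (x67,2), (x68,1), (x68,2), (x69,1), (x69,2)}
  {x67, x68, x69} × {0, 1, 2} = {(x67,0), (x67,1), (x67,2), (x68,0), (x68,1), (x68,2), (x69,0), (x69,1), (x69,2)}
These 13 distinct sets form the basis B.
Close under arbitrary unions to get τ_{X×Y}; counting gives |τ_{X×Y}| = 30.


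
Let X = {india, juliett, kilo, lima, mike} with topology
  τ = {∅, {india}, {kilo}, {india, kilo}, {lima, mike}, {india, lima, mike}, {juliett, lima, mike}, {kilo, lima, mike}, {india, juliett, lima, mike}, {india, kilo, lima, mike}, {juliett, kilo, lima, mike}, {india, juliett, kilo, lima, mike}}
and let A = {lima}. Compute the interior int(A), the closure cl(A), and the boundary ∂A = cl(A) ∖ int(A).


int(A) = ∅, cl(A) = {juliett, lima, mike}, ∂A = {juliett, lima, mike}.

Closed sets in (X, τ) are complements of opens:
  closed(X, τ) = {∅, {india}, {juliett}, {kilo}, {india, juliett}, {india, kilo}, {juliett, kilo}, {india, juliett, kilo}, {juliett, lima, mike}, {india, juliett, lima, mike}, {juliett, kilo, lima, mike}, {india, juliett, kilo, lima, mike}}.
int(A) = ⋃ {U ∈ τ : U ⊆ A}. Opens contained in A: ∅.
Taking the union of these: int(A) = ∅.
cl(A) = ⋂ {C closed : A ⊆ C}. Closed sets containing A: {juliett, lima, mike}, {india, juliett, lima, mike}, {juliett, kilo, lima, mike}, {india, juliett, kilo, lima, mike}.
Intersecting these: cl(A) = {juliett, lima, mike}.
∂A = cl(A) ∖ int(A) = {juliett, lima, mike} ∖ ∅ = {juliett, lima, mike}.


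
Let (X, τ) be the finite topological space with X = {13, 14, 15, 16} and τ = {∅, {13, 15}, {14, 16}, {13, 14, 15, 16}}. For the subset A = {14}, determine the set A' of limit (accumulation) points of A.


A' = {16}

For each x ∈ X, list the open sets U ∈ τ with x ∈ U, then check whether U ∩ (A ∖ {x}) ≠ ∅ for every such U.
  x = 13: open {13, 15} ∋ x has {13, 15} ∩ (A ∖ {13}) = ∅, so x is NOT a limit point.
  x = 14: open {14, 16} ∋ x has {14, 16} ∩ (A ∖ {14}) = ∅, so x is NOT a limit point.
  x = 15: open {13, 15} ∋ x has {13, 15} ∩ (A ∖ {15}) = ∅, so x is NOT a limit point.
  x = 16: opens ∋ x are {14, 16}, {13, 14, 15, 16}; each meets A ∖ {16}, so x IS a limit point.
Collecting: A' = {16}.


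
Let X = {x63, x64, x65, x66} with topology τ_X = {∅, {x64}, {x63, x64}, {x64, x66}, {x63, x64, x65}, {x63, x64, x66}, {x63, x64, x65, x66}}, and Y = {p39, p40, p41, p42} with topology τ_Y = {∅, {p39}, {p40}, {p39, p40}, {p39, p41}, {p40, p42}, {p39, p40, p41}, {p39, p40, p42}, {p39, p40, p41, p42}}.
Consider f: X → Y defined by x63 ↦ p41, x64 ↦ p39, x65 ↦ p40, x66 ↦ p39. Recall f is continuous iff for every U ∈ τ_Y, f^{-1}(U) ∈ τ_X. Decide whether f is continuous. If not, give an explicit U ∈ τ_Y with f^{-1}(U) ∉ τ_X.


f is NOT continuous.

Compute f^{-1}(U) for each U ∈ τ_Y:
  U = ∅: f^{-1}(U) = ∅ ∈ τ_X ✓.
  U = {p39}: f^{-1}(U) = {x64, x66} ∈ τ_X ✓.
  U = {p40}: f^{-1}(U) = {x65} ∉ τ_X ✗.
  U = {p39, p40}: f^{-1}(U) = {x64, x65, x66} ∉ τ_X ✗.
  U = {p39, p41}: f^{-1}(U) = {x63, x64, x66} ∈ τ_X ✓.
  U = {p40, p42}: f^{-1}(U) = {x65} ∉ τ_X ✗.
  U = {p39, p40, p41}: f^{-1}(U) = {x63, x64, x65, x66} ∈ τ_X ✓.
  U = {p39, p40, p42}: f^{-1}(U) = {x64, x65, x66} ∉ τ_X ✗.
  U = {p39, p40, p41, p42}: f^{-1}(U) = {x63, x64, x65, x66} ∈ τ_X ✓.
Found U = {p40} with f^{-1}(U) = {x65} not in τ_X. Therefore f is NOT continuous.


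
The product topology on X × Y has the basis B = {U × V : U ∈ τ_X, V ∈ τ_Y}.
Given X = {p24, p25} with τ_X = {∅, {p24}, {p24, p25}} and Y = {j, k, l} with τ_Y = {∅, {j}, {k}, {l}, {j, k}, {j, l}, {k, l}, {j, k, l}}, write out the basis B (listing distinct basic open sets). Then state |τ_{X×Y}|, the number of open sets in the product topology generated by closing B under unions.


Basis B = {∅ × ∅, {p24} × {j}, {p24} × {k}, {p24} × {l}, {p24} × {j, k}, {p24} × {j, l}, {p24, p25} × {j}, {p24} × {k, l}, {p24, p25} × {k}, {p24, p25} × {l}, {p24} × {j, k, l}, {p24, p25} × {j, k}, {p24, p25} × {j, l}, {p24, p25} × {k, l}, {p24, p25} × {j, k, l}}; |τ_{X×Y}| = 27.

Enumerate products U × V with U ∈ τ_X, V ∈ τ_Y (deduplicated):
  ∅ × ∅ = {} (∅)
  {p24} × {j} = {(p24,j)}
  {p24} × {k} = {(p24,k)}
  {p24} × {l} = {(p24,l)}
  {p24} × {j, k} = {(p24,j), (p24,k)}
  {p24} × {j, l} = {(p24,j), (p24,l)}
  {p24, p25} × {j} = {(p24,j), (p25,j)}
  {p24} × {k, l} = {(p24,k), (p24,l)}
  {p24, p25} × {k} = {(p24,k), (p25,k)}
  {p24, p25} × {l} = {(p24,l), (p25,l)}
  {p24} × {j, k, l} = {(p24,j), (p24,k), (p24,l)}
  {p24, p25} × {j, k} = {(p24,j), (p24,k), (p25,j), (p25,k)}
  {p24, p25} × {j, l} = {(p24,j), (p24,l), (p25,j), (p25,l)}
  {p24, p25} × {k, l} = {(p24,k), (p24,l), (p25,k), (p25,l)}
  {p24, p25} × {j, k, l} = {(p24,j), (p24,k), (p24,l), (p25,j), (p25,k), (p25,l)}
These 15 distinct sets form the basis B.
Close under arbitrary unions to get τ_{X×Y}; counting gives |τ_{X×Y}| = 27.


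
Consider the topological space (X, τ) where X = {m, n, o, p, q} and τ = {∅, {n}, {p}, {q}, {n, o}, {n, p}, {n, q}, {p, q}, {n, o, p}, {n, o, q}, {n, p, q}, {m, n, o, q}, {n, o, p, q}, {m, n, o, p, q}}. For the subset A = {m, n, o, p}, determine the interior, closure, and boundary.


int(A) = {n, o, p}, cl(A) = {m, n, o, p}, ∂A = {m}.

Closed sets in (X, τ) are complements of opens:
  closed(X, τ) = {∅, {m}, {p}, {m, o}, {m, p}, {m, q}, {m, n, o}, {m, o, p}, {m, o, q}, {m, p, q}, {m, n, o, p}, {m, n, o, q}, {m, o, p, q}, {m, n, o, p, q}}.
int(A) = ⋃ {U ∈ τ : U ⊆ A}. Opens contained in A: ∅, {n}, {p}, {n, o}, {n, p}, {n, o, p}.
Taking the union of these: int(A) = {n, o, p}.
cl(A) = ⋂ {C closed : A ⊆ C}. Closed sets containing A: {m, n, o, p}, {m, n, o, p, q}.
Intersecting these: cl(A) = {m, n, o, p}.
∂A = cl(A) ∖ int(A) = {m, n, o, p} ∖ {n, o, p} = {m}.


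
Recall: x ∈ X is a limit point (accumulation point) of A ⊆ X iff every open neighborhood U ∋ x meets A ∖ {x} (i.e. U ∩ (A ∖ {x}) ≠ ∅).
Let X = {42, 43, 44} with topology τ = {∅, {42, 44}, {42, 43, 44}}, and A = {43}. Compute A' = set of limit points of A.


A' = ∅

For each x ∈ X, list the open sets U ∈ τ with x ∈ U, then check whether U ∩ (A ∖ {x}) ≠ ∅ for every such U.
  x = 42: open {42, 44} ∋ x has {42, 44} ∩ (A ∖ {42}) = ∅, so x is NOT a limit point.
  x = 43: open {42, 43, 44} ∋ x has {42, 43, 44} ∩ (A ∖ {43}) = ∅, so x is NOT a limit point.
  x = 44: open {42, 44} ∋ x has {42, 44} ∩ (A ∖ {44}) = ∅, so x is NOT a limit point.
Collecting: A' = ∅.


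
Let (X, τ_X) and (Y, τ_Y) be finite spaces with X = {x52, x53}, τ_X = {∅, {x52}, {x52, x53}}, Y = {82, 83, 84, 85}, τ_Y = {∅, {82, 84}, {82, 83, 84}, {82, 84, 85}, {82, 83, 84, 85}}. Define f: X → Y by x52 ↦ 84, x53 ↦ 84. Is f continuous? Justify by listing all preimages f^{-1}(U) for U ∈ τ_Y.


f IS continuous.

Compute f^{-1}(U) for each U ∈ τ_Y:
  U = ∅: f^{-1}(U) = ∅ ∈ τ_X ✓.
  U = {82, 84}: f^{-1}(U) = {x52, x53} ∈ τ_X ✓.
  U = {82, 83, 84}: f^{-1}(U) = {x52, x53} ∈ τ_X ✓.
  U = {82, 84, 85}: f^{-1}(U) = {x52, x53} ∈ τ_X ✓.
  U = {82, 83, 84, 85}: f^{-1}(U) = {x52, x53} ∈ τ_X ✓.
Every preimage lies in τ_X, so f IS continuous.


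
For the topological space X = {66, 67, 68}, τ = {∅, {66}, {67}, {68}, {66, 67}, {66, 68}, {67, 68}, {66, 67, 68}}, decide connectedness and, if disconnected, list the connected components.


(X, τ) is disconnected; components = [{66}, {67}, {68}].

Find clopen sets (U ∈ τ with X ∖ U ∈ τ):
  U = ∅, X ∖ U = {66, 67, 68} — both open, so U is clopen.
  U = {66}, X ∖ U = {67, 68} — both open, so U is clopen.
  U = {67}, X ∖ U = {66, 68} — both open, so U is clopen.
  U = {68}, X ∖ U = {66, 67} — both open, so U is clopen.
  U = {66, 67}, X ∖ U = {68} — both open, so U is clopen.
  U = {66, 68}, X ∖ U = {67} — both open, so U is clopen.
  U = {67, 68}, X ∖ U = {66} — both open, so U is clopen.
  U = {66, 67, 68}, X ∖ U = ∅ — both open, so U is clopen.
Nontrivial clopen(s) exist: e.g. {67}. So (X, τ) is disconnected.
Compute connected components by grouping points that agree on all clopens:
  component: {66}
  component: {67}
  component: {68}


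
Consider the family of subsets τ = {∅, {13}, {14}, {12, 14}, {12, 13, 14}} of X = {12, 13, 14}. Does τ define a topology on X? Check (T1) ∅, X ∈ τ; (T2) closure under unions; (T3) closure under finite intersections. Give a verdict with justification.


τ is NOT a topology on X.

Axiom (T1): ∅ ∈ τ? Yes; X ∈ τ? Yes.
Axiom (T2/T3): check pairwise unions and intersections of members of τ.
Counterexample for (T2): {13} ∪ {14} = {13, 14} ∉ τ. Therefore τ is NOT a topology.


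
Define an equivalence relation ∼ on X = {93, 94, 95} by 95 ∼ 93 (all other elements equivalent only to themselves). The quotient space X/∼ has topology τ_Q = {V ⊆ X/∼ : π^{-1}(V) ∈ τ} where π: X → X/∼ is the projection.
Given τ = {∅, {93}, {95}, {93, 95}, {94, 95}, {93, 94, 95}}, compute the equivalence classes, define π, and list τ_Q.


X/∼ = {[93=95], [94]}; |τ_Q| = 3.

Equivalence classes: [93=95], [94].
Quotient map π: X → X/∼ sends 93 ↦ [93=95], 94 ↦ [94], 95 ↦ [93=95].
For each subset V ⊆ X/∼, compute π^{-1}(V) ⊆ X and check whether π^{-1}(V) ∈ τ. V is open in τ_Q iff π^{-1}(V) ∈ τ.
  V = {}: π^{-1}(V) = ∅ ∈ τ ✓.
  V = {[93=95]}: π^{-1}(V) = {93, 95} ∈ τ ✓.
  V = {[94]}: π^{-1}(V) = {94} ∉ τ ✗.
  V = {[93=95], [94]}: π^{-1}(V) = {93, 94, 95} ∈ τ ✓.
Open sets in the quotient: τ_Q = {{}, {[93=95]}, {[93=95], [94]}} (3 elements).


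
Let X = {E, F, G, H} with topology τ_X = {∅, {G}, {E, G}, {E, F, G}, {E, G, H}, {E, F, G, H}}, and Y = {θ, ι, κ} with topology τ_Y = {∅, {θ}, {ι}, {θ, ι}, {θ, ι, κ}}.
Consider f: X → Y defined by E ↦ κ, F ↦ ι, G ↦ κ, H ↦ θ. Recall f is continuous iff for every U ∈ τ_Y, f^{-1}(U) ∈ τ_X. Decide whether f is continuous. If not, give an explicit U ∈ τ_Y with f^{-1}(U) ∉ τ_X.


f is NOT continuous.

Compute f^{-1}(U) for each U ∈ τ_Y:
  U = ∅: f^{-1}(U) = ∅ ∈ τ_X ✓.
  U = {θ}: f^{-1}(U) = {H} ∉ τ_X ✗.
  U = {ι}: f^{-1}(U) = {F} ∉ τ_X ✗.
  U = {θ, ι}: f^{-1}(U) = {F, H} ∉ τ_X ✗.
  U = {θ, ι, κ}: f^{-1}(U) = {E, F, G, H} ∈ τ_X ✓.
Found U = {θ} with f^{-1}(U) = {H} not in τ_X. Therefore f is NOT continuous.


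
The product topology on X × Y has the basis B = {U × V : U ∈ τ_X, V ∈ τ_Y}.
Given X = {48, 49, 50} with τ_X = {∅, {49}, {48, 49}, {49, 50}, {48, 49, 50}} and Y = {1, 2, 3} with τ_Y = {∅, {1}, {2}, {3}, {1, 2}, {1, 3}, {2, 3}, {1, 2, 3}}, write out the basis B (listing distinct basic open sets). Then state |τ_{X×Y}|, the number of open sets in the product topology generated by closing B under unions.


Basis B = {∅ × ∅, {49} × {1}, {49} × {2}, {49} × {3}, {48, 49} × {1}, {48, 49} × {2}, {48, 49} × {3}, {49} × {1, 2}, {49} × {1, 3}, {49, 50} × {1}, {49} × {2, 3}, {49, 50} × {2}, {49, 50} × {3}, {48, 49, 50} × {1}, {48, 49, 50} × {2}, {48, 49, 50} × {3}, {49} × {1, 2, 3}, {48, 49} × {1, 2}, {48, 49} × {1, 3}, {48, 49} × {2, 3}, {49, 50} × {1, 2}, {49, 50} × {1, 3}, {49, 50} × {2, 3}, {48, 49} × {1, 2, 3}, {48, 49, 50} × {1, 2}, {48, 49, 50} × {1, 3}, {48, 49, 50} × {2, 3}, {49, 50} × {1, 2, 3}, {48, 49, 50} × {1, 2, 3}}; |τ_{X×Y}| = 125.

Enumerate products U × V with U ∈ τ_X, V ∈ τ_Y (deduplicated):
  ∅ × ∅ = {} (∅)
  {49} × {1} = {(49,1)}
  {49} × {2} = {(49,2)}
  {49} × {3} = {(49,3)}
  {48, 49} × {1} = {(48,1), (49,1)}
  {48, 49} × {2} = {(48,2), (49,2)}
  {48, 49} × {3} = {(48,3), (49,3)}
  {49} × {1, 2} = {(49,1), (49,2)}
  {49} × {1, 3} = {(49,1), (49,3)}
  {49, 50} × {1} = {(49,1), (50,1)}
  {49} × {2, 3} = {(49,2), (49,3)}
  {49, 50} × {2} = {(49,2), (50,2)}
  {49, 50} × {3} = {(49,3), (50,3)}
  {48, 49, 50} × {1} = {(48,1), (49,1), (50,1)}
  {48, 49, 50} × {2} = {(48,2), (49,2), (50,2)}
  {48, 49, 50} × {3} = {(48,3), (49,3), (50,3)}
  {49} × {1, 2, 3} = {(49,1), (49,2), (49,3)}
  {48, 49} × {1, 2} = {(48,1), (48,2), (49,1), (49,2)}
  {48, 49} × {1, 3} = {(48,1), (48,3), (49,1), (49,3)}
  {48, 49} × {2, 3} = {(48,2), (48,3), (49,2), (49,3)}
  {49, 50} × {1, 2} = {(49,1), (49,2), (50,1), (50,2)}
  {49, 50} × {1, 3} = {(49,1), (49,3), (50,1), (50,3)}
  {49, 50} × {2, 3} = {(49,2), (49,3), (50,2), (50,3)}
  {48, 49} × {1, 2, 3} = {(48,1), (48,2), (48,3), (49,1), (49,2), (49,3)}
  {48, 49, 50} × {1, 2} = {(48,1), (48,2), (49,1), (49,2), (50,1), (50,2)}
  {48, 49, 50} × {1, 3} = {(48,1), (48,3), (49,1), (49,3), (50,1), (50,3)}
  {48, 49, 50} × {2, 3} = {(48,2), (48,3), (49,2), (49,3), (50,2), (50,3)}
  {49, 50} × {1, 2, 3} = {(49,1), (49,2), (49,3), (50,1), (50,2), (50,3)}
  {48, 49, 50} × {1, 2, 3} = {(48,1), (48,2), (48,3), (49,1), (49,2), (49,3), (50,1), (50,2), (50,3)}
These 29 distinct sets form the basis B.
Close under arbitrary unions to get τ_{X×Y}; counting gives |τ_{X×Y}| = 125.


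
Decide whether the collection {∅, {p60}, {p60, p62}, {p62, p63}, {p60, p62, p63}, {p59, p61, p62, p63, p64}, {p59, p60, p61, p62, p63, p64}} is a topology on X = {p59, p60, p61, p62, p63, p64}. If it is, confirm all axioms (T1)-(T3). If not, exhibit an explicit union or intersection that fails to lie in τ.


τ is NOT a topology on X.

Axiom (T1): ∅ ∈ τ? Yes; X ∈ τ? Yes.
Axiom (T2/T3): check pairwise unions and intersections of members of τ.
Counterexample for (T3): {p60, p62} ∩ {p62, p63} = {p62} ∉ τ. Therefore τ is NOT a topology.


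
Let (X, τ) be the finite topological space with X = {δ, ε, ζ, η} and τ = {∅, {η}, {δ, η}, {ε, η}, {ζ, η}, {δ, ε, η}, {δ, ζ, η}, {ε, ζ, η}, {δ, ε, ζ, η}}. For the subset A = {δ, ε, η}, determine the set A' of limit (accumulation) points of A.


A' = {δ, ε, ζ}

For each x ∈ X, list the open sets U ∈ τ with x ∈ U, then check whether U ∩ (A ∖ {x}) ≠ ∅ for every such U.
  x = δ: opens ∋ x are {δ, η}, {δ, ε, η}, {δ, ζ, η}, {δ, ε, ζ, η}; each meets A ∖ {δ}, so x IS a limit point.
  x = ε: opens ∋ x are {ε, η}, {δ, ε, η}, {ε, ζ, η}, {δ, ε, ζ, η}; each meets A ∖ {ε}, so x IS a limit point.
  x = ζ: opens ∋ x are {ζ, η}, {δ, ζ, η}, {ε, ζ, η}, {δ, ε, ζ, η}; each meets A ∖ {ζ}, so x IS a limit point.
  x = η: open {η} ∋ x has {η} ∩ (A ∖ {η}) = ∅, so x is NOT a limit point.
Collecting: A' = {δ, ε, ζ}.


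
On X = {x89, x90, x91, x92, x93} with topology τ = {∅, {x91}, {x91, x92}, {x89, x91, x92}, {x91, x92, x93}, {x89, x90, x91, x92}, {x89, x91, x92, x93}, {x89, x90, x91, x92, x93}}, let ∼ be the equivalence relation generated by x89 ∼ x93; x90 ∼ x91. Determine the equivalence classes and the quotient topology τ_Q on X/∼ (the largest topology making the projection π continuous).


X/∼ = {[x89=x93], [x90=x91], [x92]}; |τ_Q| = 2.

Equivalence classes: [x89=x93], [x90=x91], [x92].
Quotient map π: X → X/∼ sends x89 ↦ [x89=x93], x90 ↦ [x90=x91], x91 ↦ [x90=x91], x92 ↦ [x92], x93 ↦ [x89=x93].
For each subset V ⊆ X/∼, compute π^{-1}(V) ⊆ X and check whether π^{-1}(V) ∈ τ. V is open in τ_Q iff π^{-1}(V) ∈ τ.
  V = {}: π^{-1}(V) = ∅ ∈ τ ✓.
  V = {[x89=x93]}: π^{-1}(V) = {x89, x93} ∉ τ ✗.
  V = {[x90=x91]}: π^{-1}(V) = {x90, x91} ∉ τ ✗.
  V = {[x89=x93], [x90=x91]}: π^{-1}(V) = {x89, x90, x91, x93} ∉ τ ✗.
  V = {[x92]}: π^{-1}(V) = {x92} ∉ τ ✗.
  V = {[x89=x93], [x92]}: π^{-1}(V) = {x89, x92, x93} ∉ τ ✗.
  V = {[x90=x91], [x92]}: π^{-1}(V) = {x90, x91, x92} ∉ τ ✗.
  V = {[x89=x93], [x90=x91], [x92]}: π^{-1}(V) = {x89, x90, x91, x92, x93} ∈ τ ✓.
Open sets in the quotient: τ_Q = {{}, {[x89=x93], [x90=x91], [x92]}} (2 elements).


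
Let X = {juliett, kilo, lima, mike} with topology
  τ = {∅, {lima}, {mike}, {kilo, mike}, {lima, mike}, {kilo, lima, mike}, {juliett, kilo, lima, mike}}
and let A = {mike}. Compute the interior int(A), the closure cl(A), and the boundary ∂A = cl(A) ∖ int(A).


int(A) = {mike}, cl(A) = {juliett, kilo, mike}, ∂A = {juliett, kilo}.

Closed sets in (X, τ) are complements of opens:
  closed(X, τ) = {∅, {juliett}, {juliett, kilo}, {juliett, lima}, {juliett, kilo, lima}, {juliett, kilo, mike}, {juliett, kilo, lima, mike}}.
int(A) = ⋃ {U ∈ τ : U ⊆ A}. Opens contained in A: ∅, {mike}.
Taking the union of these: int(A) = {mike}.
cl(A) = ⋂ {C closed : A ⊆ C}. Closed sets containing A: {juliett, kilo, mike}, {juliett, kilo, lima, mike}.
Intersecting these: cl(A) = {juliett, kilo, mike}.
∂A = cl(A) ∖ int(A) = {juliett, kilo, mike} ∖ {mike} = {juliett, kilo}.


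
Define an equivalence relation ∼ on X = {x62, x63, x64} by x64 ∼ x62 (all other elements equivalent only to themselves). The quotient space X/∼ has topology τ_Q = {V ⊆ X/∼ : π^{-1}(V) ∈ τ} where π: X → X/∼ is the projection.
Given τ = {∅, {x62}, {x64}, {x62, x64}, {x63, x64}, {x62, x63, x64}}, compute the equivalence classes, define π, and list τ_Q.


X/∼ = {[x62=x64], [x63]}; |τ_Q| = 3.

Equivalence classes: [x62=x64], [x63].
Quotient map π: X → X/∼ sends x62 ↦ [x62=x64], x63 ↦ [x63], x64 ↦ [x62=x64].
For each subset V ⊆ X/∼, compute π^{-1}(V) ⊆ X and check whether π^{-1}(V) ∈ τ. V is open in τ_Q iff π^{-1}(V) ∈ τ.
  V = {}: π^{-1}(V) = ∅ ∈ τ ✓.
  V = {[x62=x64]}: π^{-1}(V) = {x62, x64} ∈ τ ✓.
  V = {[x63]}: π^{-1}(V) = {x63} ∉ τ ✗.
  V = {[x62=x64], [x63]}: π^{-1}(V) = {x62, x63, x64} ∈ τ ✓.
Open sets in the quotient: τ_Q = {{}, {[x62=x64]}, {[x62=x64], [x63]}} (3 elements).


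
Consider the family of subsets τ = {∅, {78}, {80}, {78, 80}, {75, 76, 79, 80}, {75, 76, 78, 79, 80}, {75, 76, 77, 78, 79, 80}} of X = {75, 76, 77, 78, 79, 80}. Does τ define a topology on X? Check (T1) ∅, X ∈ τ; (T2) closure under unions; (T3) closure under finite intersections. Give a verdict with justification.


τ IS a topology on X.

Axiom (T1): ∅ ∈ τ? Yes; X ∈ τ? Yes.
Axiom (T2/T3): check pairwise unions and intersections of members of τ.
All pairwise intersections and unions checked — each lies in τ. Therefore τ satisfies (T1), (T2), (T3): it IS a topology on X.


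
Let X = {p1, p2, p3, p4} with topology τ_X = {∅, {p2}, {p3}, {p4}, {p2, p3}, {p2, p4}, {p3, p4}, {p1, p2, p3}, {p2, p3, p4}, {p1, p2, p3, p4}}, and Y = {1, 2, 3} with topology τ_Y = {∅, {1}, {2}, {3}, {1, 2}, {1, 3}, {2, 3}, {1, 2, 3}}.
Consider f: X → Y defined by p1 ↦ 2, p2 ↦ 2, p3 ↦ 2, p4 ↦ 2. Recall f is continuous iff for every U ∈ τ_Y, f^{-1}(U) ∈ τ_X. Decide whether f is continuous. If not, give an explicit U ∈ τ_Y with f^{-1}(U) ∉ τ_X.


f IS continuous.

Compute f^{-1}(U) for each U ∈ τ_Y:
  U = ∅: f^{-1}(U) = ∅ ∈ τ_X ✓.
  U = {1}: f^{-1}(U) = ∅ ∈ τ_X ✓.
  U = {2}: f^{-1}(U) = {p1, p2, p3, p4} ∈ τ_X ✓.
  U = {3}: f^{-1}(U) = ∅ ∈ τ_X ✓.
  U = {1, 2}: f^{-1}(U) = {p1, p2, p3, p4} ∈ τ_X ✓.
  U = {1, 3}: f^{-1}(U) = ∅ ∈ τ_X ✓.
  U = {2, 3}: f^{-1}(U) = {p1, p2, p3, p4} ∈ τ_X ✓.
  U = {1, 2, 3}: f^{-1}(U) = {p1, p2, p3, p4} ∈ τ_X ✓.
Every preimage lies in τ_X, so f IS continuous.


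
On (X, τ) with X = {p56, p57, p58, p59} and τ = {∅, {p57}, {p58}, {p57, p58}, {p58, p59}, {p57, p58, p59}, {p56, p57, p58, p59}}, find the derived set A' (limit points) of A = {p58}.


A' = {p56, p59}

For each x ∈ X, list the open sets U ∈ τ with x ∈ U, then check whether U ∩ (A ∖ {x}) ≠ ∅ for every such U.
  x = p56: opens ∋ x are {p56, p57, p58, p59}; each meets A ∖ {p56}, so x IS a limit point.
  x = p57: open {p57} ∋ x has {p57} ∩ (A ∖ {p57}) = ∅, so x is NOT a limit point.
  x = p58: open {p58} ∋ x has {p58} ∩ (A ∖ {p58}) = ∅, so x is NOT a limit point.
  x = p59: opens ∋ x are {p58, p59}, {p57, p58, p59}, {p56, p57, p58, p59}; each meets A ∖ {p59}, so x IS a limit point.
Collecting: A' = {p56, p59}.


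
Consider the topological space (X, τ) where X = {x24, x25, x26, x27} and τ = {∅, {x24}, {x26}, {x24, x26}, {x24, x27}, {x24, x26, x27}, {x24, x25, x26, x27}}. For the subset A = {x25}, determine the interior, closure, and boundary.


int(A) = ∅, cl(A) = {x25}, ∂A = {x25}.

Closed sets in (X, τ) are complements of opens:
  closed(X, τ) = {∅, {x25}, {x25, x26}, {x25, x27}, {x24, x25, x27}, {x25, x26, x27}, {x24, x25, x26, x27}}.
int(A) = ⋃ {U ∈ τ : U ⊆ A}. Opens contained in A: ∅.
Taking the union of these: int(A) = ∅.
cl(A) = ⋂ {C closed : A ⊆ C}. Closed sets containing A: {x25}, {x25, x26}, {x25, x27}, {x24, x25, x27}, {x25, x26, x27}, {x24, x25, x26, x27}.
Intersecting these: cl(A) = {x25}.
∂A = cl(A) ∖ int(A) = {x25} ∖ ∅ = {x25}.


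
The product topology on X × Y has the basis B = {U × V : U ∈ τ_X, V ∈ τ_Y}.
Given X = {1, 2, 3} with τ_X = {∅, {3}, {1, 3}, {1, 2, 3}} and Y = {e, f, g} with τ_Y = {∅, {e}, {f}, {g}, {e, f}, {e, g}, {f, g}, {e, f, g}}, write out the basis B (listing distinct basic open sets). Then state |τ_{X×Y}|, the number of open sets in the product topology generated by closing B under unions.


Basis B = {∅ × ∅, {3} × {e}, {3} × {f}, {3} × {g}, {1, 3} × {e}, {1, 3} × {f}, {1, 3} × {g}, {3} × {e, f}, {3} × {e, g}, {3} × {f, g}, {1, 2, 3} × {e}, {1, 2, 3} × {f}, {1, 2, 3} × {g}, {3} × {e, f, g}, {1, 3} × {e, f}, {1, 3} × {e, g}, {1, 3} × {f, g}, {1, 3} × {e, f, g}, {1, 2, 3} × {e, f}, {1, 2, 3} × {e, g}, {1, 2, 3} × {f, g}, {1, 2, 3} × {e, f, g}}; |τ_{X×Y}| = 64.

Enumerate products U × V with U ∈ τ_X, V ∈ τ_Y (deduplicated):
  ∅ × ∅ = {} (∅)
  {3} × {e} = {(3,e)}
  {3} × {f} = {(3,f)}
  {3} × {g} = {(3,g)}
  {1, 3} × {e} = {(1,e), (3,e)}
  {1, 3} × {f} = {(1,f), (3,f)}
  {1, 3} × {g} = {(1,g), (3,g)}
  {3} × {e, f} = {(3,e), (3,f)}
  {3} × {e, g} = {(3,e), (3,g)}
  {3} × {f, g} = {(3,f), (3,g)}
  {1, 2, 3} × {e} = {(1,e), (2,e), (3,e)}
  {1, 2, 3} × {f} = {(1,f), (2,f), (3,f)}
  {1, 2, 3} × {g} = {(1,g), (2,g), (3,g)}
  {3} × {e, f, g} = {(3,e), (3,f), (3,g)}
  {1, 3} × {e, f} = {(1,e), (1,f), (3,e), (3,f)}
  {1, 3} × {e, g} = {(1,e), (1,g), (3,e), (3,g)}
  {1, 3} × {f, g} = {(1,f), (1,g), (3,f), (3,g)}
  {1, 3} × {e, f, g} = {(1,e), (1,f), (1,g), (3,e), (3,f), (3,g)}
  {1, 2, 3} × {e, f} = {(1,e), (1,f), (2,e), (2,f), (3,e), (3,f)}
  {1, 2, 3} × {e, g} = {(1,e), (1,g), (2,e), (2,g), (3,e), (3,g)}
  {1, 2, 3} × {f, g} = {(1,f), (1,g), (2,f), (2,g), (3,f), (3,g)}
  {1, 2, 3} × {e, f, g} = {(1,e), (1,f), (1,g), (2,e), (2,f), (2,g), (3,e), (3,f), (3,g)}
These 22 distinct sets form the basis B.
Close under arbitrary unions to get τ_{X×Y}; counting gives |τ_{X×Y}| = 64.


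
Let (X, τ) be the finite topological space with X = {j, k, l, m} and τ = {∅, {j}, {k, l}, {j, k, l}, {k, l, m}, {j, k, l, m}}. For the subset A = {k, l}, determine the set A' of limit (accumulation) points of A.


A' = {k, l, m}

For each x ∈ X, list the open sets U ∈ τ with x ∈ U, then check whether U ∩ (A ∖ {x}) ≠ ∅ for every such U.
  x = j: open {j} ∋ x has {j} ∩ (A ∖ {j}) = ∅, so x is NOT a limit point.
  x = k: opens ∋ x are {k, l}, {j, k, l}, {k, l, m}, {j, k, l, m}; each meets A ∖ {k}, so x IS a limit point.
  x = l: opens ∋ x are {k, l}, {j, k, l}, {k, l, m}, {j, k, l, m}; each meets A ∖ {l}, so x IS a limit point.
  x = m: opens ∋ x are {k, l, m}, {j, k, l, m}; each meets A ∖ {m}, so x IS a limit point.
Collecting: A' = {k, l, m}.


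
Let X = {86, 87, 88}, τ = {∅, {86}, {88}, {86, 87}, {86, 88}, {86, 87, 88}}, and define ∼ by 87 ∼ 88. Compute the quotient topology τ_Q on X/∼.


X/∼ = {[86], [87=88]}; |τ_Q| = 3.

Equivalence classes: [86], [87=88].
Quotient map π: X → X/∼ sends 86 ↦ [86], 87 ↦ [87=88], 88 ↦ [87=88].
For each subset V ⊆ X/∼, compute π^{-1}(V) ⊆ X and check whether π^{-1}(V) ∈ τ. V is open in τ_Q iff π^{-1}(V) ∈ τ.
  V = {}: π^{-1}(V) = ∅ ∈ τ ✓.
  V = {[86]}: π^{-1}(V) = {86} ∈ τ ✓.
  V = {[87=88]}: π^{-1}(V) = {87, 88} ∉ τ ✗.
  V = {[86], [87=88]}: π^{-1}(V) = {86, 87, 88} ∈ τ ✓.
Open sets in the quotient: τ_Q = {{}, {[86]}, {[86], [87=88]}} (3 elements).


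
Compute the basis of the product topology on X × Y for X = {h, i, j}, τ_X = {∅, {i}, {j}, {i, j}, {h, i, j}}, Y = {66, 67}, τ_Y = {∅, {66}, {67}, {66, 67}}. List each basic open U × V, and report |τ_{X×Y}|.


Basis B = {∅ × ∅, {i} × {66}, {i} × {67}, {j} × {66}, {j} × {67}, {i} × {66, 67}, {i, j} × {66}, {i, j} × {67}, {j} × {66, 67}, {h, i, j} × {66}, {h, i, j} × {67}, {i, j} × {66, 67}, {h, i, j} × {66, 67}}; |τ_{X×Y}| = 25.

Enumerate products U × V with U ∈ τ_X, V ∈ τ_Y (deduplicated):
  ∅ × ∅ = {} (∅)
  {i} × {66} = {(i,66)}
  {i} × {67} = {(i,67)}
  {j} × {66} = {(j,66)}
  {j} × {67} = {(j,67)}
  {i} × {66, 67} = {(i,66), (i,67)}
  {i, j} × {66} = {(i,66), (j,66)}
  {i, j} × {67} = {(i,67), (j,67)}
  {j} × {66, 67} = {(j,66), (j,67)}
  {h, i, j} × {66} = {(h,66), (i,66), (j,66)}
  {h, i, j} × {67} = {(h,67), (i,67), (j,67)}
  {i, j} × {66, 67} = {(i,66), (i,67), (j,66), (j,67)}
  {h, i, j} × {66, 67} = {(h,66), (h,67), (i,66), (i,67), (j,66), (j,67)}
These 13 distinct sets form the basis B.
Close under arbitrary unions to get τ_{X×Y}; counting gives |τ_{X×Y}| = 25.


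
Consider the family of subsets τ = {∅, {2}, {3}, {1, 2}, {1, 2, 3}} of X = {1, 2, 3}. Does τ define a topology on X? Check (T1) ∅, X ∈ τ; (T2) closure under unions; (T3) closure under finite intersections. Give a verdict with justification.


τ is NOT a topology on X.

Axiom (T1): ∅ ∈ τ? Yes; X ∈ τ? Yes.
Axiom (T2/T3): check pairwise unions and intersections of members of τ.
Counterexample for (T2): {2} ∪ {3} = {2, 3} ∉ τ. Therefore τ is NOT a topology.


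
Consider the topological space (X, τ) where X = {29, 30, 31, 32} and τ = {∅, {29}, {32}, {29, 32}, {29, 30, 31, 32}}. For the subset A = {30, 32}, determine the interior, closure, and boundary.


int(A) = {32}, cl(A) = {30, 31, 32}, ∂A = {30, 31}.

Closed sets in (X, τ) are complements of opens:
  closed(X, τ) = {∅, {30, 31}, {29, 30, 31}, {30, 31, 32}, {29, 30, 31, 32}}.
int(A) = ⋃ {U ∈ τ : U ⊆ A}. Opens contained in A: ∅, {32}.
Taking the union of these: int(A) = {32}.
cl(A) = ⋂ {C closed : A ⊆ C}. Closed sets containing A: {30, 31, 32}, {29, 30, 31, 32}.
Intersecting these: cl(A) = {30, 31, 32}.
∂A = cl(A) ∖ int(A) = {30, 31, 32} ∖ {32} = {30, 31}.


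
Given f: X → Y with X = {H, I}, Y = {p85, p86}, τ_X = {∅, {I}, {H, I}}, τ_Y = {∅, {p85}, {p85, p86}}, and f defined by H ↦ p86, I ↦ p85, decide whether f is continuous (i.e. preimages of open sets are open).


f IS continuous.

Compute f^{-1}(U) for each U ∈ τ_Y:
  U = ∅: f^{-1}(U) = ∅ ∈ τ_X ✓.
  U = {p85}: f^{-1}(U) = {I} ∈ τ_X ✓.
  U = {p85, p86}: f^{-1}(U) = {H, I} ∈ τ_X ✓.
Every preimage lies in τ_X, so f IS continuous.


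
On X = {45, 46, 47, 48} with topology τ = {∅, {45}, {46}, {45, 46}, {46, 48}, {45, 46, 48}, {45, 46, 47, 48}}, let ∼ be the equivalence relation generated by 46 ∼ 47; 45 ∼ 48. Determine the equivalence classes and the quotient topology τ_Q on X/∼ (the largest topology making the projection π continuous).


X/∼ = {[45=48], [46=47]}; |τ_Q| = 2.

Equivalence classes: [45=48], [46=47].
Quotient map π: X → X/∼ sends 45 ↦ [45=48], 46 ↦ [46=47], 47 ↦ [46=47], 48 ↦ [45=48].
For each subset V ⊆ X/∼, compute π^{-1}(V) ⊆ X and check whether π^{-1}(V) ∈ τ. V is open in τ_Q iff π^{-1}(V) ∈ τ.
  V = {}: π^{-1}(V) = ∅ ∈ τ ✓.
  V = {[45=48]}: π^{-1}(V) = {45, 48} ∉ τ ✗.
  V = {[46=47]}: π^{-1}(V) = {46, 47} ∉ τ ✗.
  V = {[45=48], [46=47]}: π^{-1}(V) = {45, 46, 47, 48} ∈ τ ✓.
Open sets in the quotient: τ_Q = {{}, {[45=48], [46=47]}} (2 elements).


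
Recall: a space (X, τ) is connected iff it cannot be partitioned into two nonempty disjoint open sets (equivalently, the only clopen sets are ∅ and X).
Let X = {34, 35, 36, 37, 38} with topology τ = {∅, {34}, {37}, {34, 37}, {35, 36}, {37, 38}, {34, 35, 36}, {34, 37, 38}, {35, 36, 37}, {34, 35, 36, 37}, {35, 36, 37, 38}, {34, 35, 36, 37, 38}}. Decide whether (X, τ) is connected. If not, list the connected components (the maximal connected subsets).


(X, τ) is disconnected; components = [{34}, {35, 36}, {37, 38}].

Find clopen sets (U ∈ τ with X ∖ U ∈ τ):
  U = ∅, X ∖ U = {34, 35, 36, 37, 38} — both open, so U is clopen.
  U = {34}, X ∖ U = {35, 36, 37, 38} — both open, so U is clopen.
  U = {35, 36}, X ∖ U = {34, 37, 38} — both open, so U is clopen.
  U = {37, 38}, X ∖ U = {34, 35, 36} — both open, so U is clopen.
  U = {34, 35, 36}, X ∖ U = {37, 38} — both open, so U is clopen.
  U = {34, 37, 38}, X ∖ U = {35, 36} — both open, so U is clopen.
  U = {35, 36, 37, 38}, X ∖ U = {34} — both open, so U is clopen.
  U = {34, 35, 36, 37, 38}, X ∖ U = ∅ — both open, so U is clopen.
Nontrivial clopen(s) exist: e.g. {37, 38}. So (X, τ) is disconnected.
Compute connected components by grouping points that agree on all clopens:
  component: {34}
  component: {35, 36}
  component: {37, 38}


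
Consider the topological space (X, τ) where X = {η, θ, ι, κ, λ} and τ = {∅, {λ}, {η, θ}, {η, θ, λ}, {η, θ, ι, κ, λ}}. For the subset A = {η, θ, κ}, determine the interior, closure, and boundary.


int(A) = {η, θ}, cl(A) = {η, θ, ι, κ}, ∂A = {ι, κ}.

Closed sets in (X, τ) are complements of opens:
  closed(X, τ) = {∅, {ι, κ}, {ι, κ, λ}, {η, θ, ι, κ}, {η, θ, ι, κ, λ}}.
int(A) = ⋃ {U ∈ τ : U ⊆ A}. Opens contained in A: ∅, {η, θ}.
Taking the union of these: int(A) = {η, θ}.
cl(A) = ⋂ {C closed : A ⊆ C}. Closed sets containing A: {η, θ, ι, κ}, {η, θ, ι, κ, λ}.
Intersecting these: cl(A) = {η, θ, ι, κ}.
∂A = cl(A) ∖ int(A) = {η, θ, ι, κ} ∖ {η, θ} = {ι, κ}.


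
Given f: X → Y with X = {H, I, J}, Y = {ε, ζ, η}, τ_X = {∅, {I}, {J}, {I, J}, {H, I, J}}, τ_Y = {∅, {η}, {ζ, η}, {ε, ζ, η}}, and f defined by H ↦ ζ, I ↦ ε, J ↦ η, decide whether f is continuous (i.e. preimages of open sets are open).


f is NOT continuous.

Compute f^{-1}(U) for each U ∈ τ_Y:
  U = ∅: f^{-1}(U) = ∅ ∈ τ_X ✓.
  U = {η}: f^{-1}(U) = {J} ∈ τ_X ✓.
  U = {ζ, η}: f^{-1}(U) = {H, J} ∉ τ_X ✗.
  U = {ε, ζ, η}: f^{-1}(U) = {H, I, J} ∈ τ_X ✓.
Found U = {ζ, η} with f^{-1}(U) = {H, J} not in τ_X. Therefore f is NOT continuous.
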